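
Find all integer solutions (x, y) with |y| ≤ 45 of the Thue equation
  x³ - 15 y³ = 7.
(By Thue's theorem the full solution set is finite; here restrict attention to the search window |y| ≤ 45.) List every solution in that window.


The equation is x³ - 15y³ = 7. For fixed y, x³ = 15·y³ + 7, so a solution requires the RHS to be a perfect cube.
Strategy: iterate y from -45 to 45, compute RHS = 15·y³ + 7, and check whether it is a (positive or negative) perfect cube.
Check small values of y:
  y = 0: RHS = 7 is not a perfect cube.
  y = 1: RHS = 22 is not a perfect cube.
  y = -1: RHS = -8 = (-2)³ ⇒ x = -2 works.
  y = 2: RHS = 127 is not a perfect cube.
  y = -2: RHS = -113 is not a perfect cube.
  y = 3: RHS = 412 is not a perfect cube.
  y = -3: RHS = -398 is not a perfect cube.
Continuing the search up to |y| = 45 finds no further solutions beyond those listed.
Collected solutions: (-2, -1).

Solutions (with |y| ≤ 45): (-2, -1).


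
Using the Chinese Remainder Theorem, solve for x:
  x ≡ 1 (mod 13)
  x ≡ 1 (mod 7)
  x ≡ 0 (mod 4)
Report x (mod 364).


Moduli 13, 7, 4 are pairwise coprime; by CRT there is a unique solution modulo M = 13 · 7 · 4 = 364.
Solve pairwise, accumulating the modulus:
  Start with x ≡ 1 (mod 13).
  Combine with x ≡ 1 (mod 7): since gcd(13, 7) = 1, we get a unique residue mod 91.
    Write x = 1 + 13·t and substitute into x ≡ 1 (mod 7): 13·t ≡ 1 − 1 = 0 (mod 7).
    Reduce coefficients mod 7: 6·t ≡ 0 (mod 7).
    The inverse of 6 mod 7 is 6 (since 6·6 = 36 = 5·7 + 1), so t ≡ 6·0 = 0 ≡ 0 (mod 7).
    Then x = 1 + 13·0 = 1, valid modulo lcm(13, 7) = 91: x ≡ 1 (mod 91).
  Combine with x ≡ 0 (mod 4): since gcd(91, 4) = 1, we get a unique residue mod 364.
    Write x = 1 + 91·t and substitute into x ≡ 0 (mod 4): 91·t ≡ 0 − 1 = -1 (mod 4).
    Reduce coefficients mod 4: 3·t ≡ 3 (mod 4).
    The inverse of 3 mod 4 is 3 (since 3·3 = 9 = 2·4 + 1), so t ≡ 3·3 = 9 ≡ 1 (mod 4).
    Then x = 1 + 91·1 = 92, valid modulo lcm(91, 4) = 364: x ≡ 92 (mod 364).
Verify: 92 mod 13 = 1 ✓, 92 mod 7 = 1 ✓, 92 mod 4 = 0 ✓.

x ≡ 92 (mod 364).


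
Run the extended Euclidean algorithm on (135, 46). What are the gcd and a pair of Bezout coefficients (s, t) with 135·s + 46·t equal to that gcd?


Euclidean algorithm on (135, 46) — divide until remainder is 0:
  135 = 2 · 46 + 43
  46 = 1 · 43 + 3
  43 = 14 · 3 + 1
  3 = 3 · 1 + 0
gcd(135, 46) = 1.
Track Bezout coefficients alongside the remainders: start with r₀ = 135 = a·1 + b·0 (s = 1, t = 0) and r₁ = 46 = a·0 + b·1 (s = 0, t = 1); each new remainder r_{k+1} = r_{k-1} − q_k·r_k inherits s_{k+1} = s_{k-1} − q_k·s_k, t_{k+1} = t_{k-1} − q_k·t_k, so r_k = a·s_k + b·t_k at every step:
  q = 2: r = 43, s = 1 − 2·0 = 1, t = 0 − 2·1 = -2  (check: 135·1 + 46·(-2) = 43)
  q = 1: r = 3, s = 0 − 1·1 = -1, t = 1 − 1·(-2) = 3  (check: 135·(-1) + 46·3 = 3)
  q = 14: r = 1, s = 1 − 14·(-1) = 15, t = -2 − 14·3 = -44  (check: 135·15 + 46·(-44) = 1)
The row with r = 1 (the gcd) gives the Bezout coefficients s = 15, t = -44.
Result: 135 · (15) + 46 · (-44) = 1.

gcd(135, 46) = 1; s = 15, t = -44 (check: 135·15 + 46·(-44) = 1).


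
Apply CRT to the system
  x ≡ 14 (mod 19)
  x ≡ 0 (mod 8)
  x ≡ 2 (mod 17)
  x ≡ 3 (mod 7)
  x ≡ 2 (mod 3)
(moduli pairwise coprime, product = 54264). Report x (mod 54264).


Product of moduli M = 19 · 8 · 17 · 7 · 3 = 54264.
Merge one congruence at a time:
  Start: x ≡ 14 (mod 19).
  Combine with x ≡ 0 (mod 8); new modulus lcm = 152.
    Write x = 14 + 19·t and substitute into x ≡ 0 (mod 8): 19·t ≡ 0 − 14 = -14 (mod 8).
    Reduce coefficients mod 8: 3·t ≡ 2 (mod 8).
    The inverse of 3 mod 8 is 3 (since 3·3 = 9 = 1·8 + 1), so t ≡ 3·2 = 6 ≡ 6 (mod 8).
    Then x = 14 + 19·6 = 128, valid modulo lcm(19, 8) = 152: x ≡ 128 (mod 152).
  Combine with x ≡ 2 (mod 17); new modulus lcm = 2584.
    Write x = 128 + 152·t and substitute into x ≡ 2 (mod 17): 152·t ≡ 2 − 128 = -126 (mod 17).
    Reduce coefficients mod 17: 16·t ≡ 10 (mod 17).
    The inverse of 16 mod 17 is 16 (since 16·16 = 256 = 15·17 + 1), so t ≡ 16·10 = 160 ≡ 7 (mod 17).
    Then x = 128 + 152·7 = 1192, valid modulo lcm(152, 17) = 2584: x ≡ 1192 (mod 2584).
  Combine with x ≡ 3 (mod 7); new modulus lcm = 18088.
    Write x = 1192 + 2584·t and substitute into x ≡ 3 (mod 7): 2584·t ≡ 3 − 1192 = -1189 (mod 7).
    Reduce coefficients mod 7: 1·t ≡ 1 (mod 7).
    So t ≡ 1 (mod 7).
    Then x = 1192 + 2584·1 = 3776, valid modulo lcm(2584, 7) = 18088: x ≡ 3776 (mod 18088).
  Combine with x ≡ 2 (mod 3); new modulus lcm = 54264.
    Write x = 3776 + 18088·t and substitute into x ≡ 2 (mod 3): 18088·t ≡ 2 − 3776 = -3774 (mod 3).
    Reduce coefficients mod 3: 1·t ≡ 0 (mod 3).
    So t ≡ 0 (mod 3).
    Then x = 3776 + 18088·0 = 3776, valid modulo lcm(18088, 3) = 54264: x ≡ 3776 (mod 54264).
Verify against each original: 3776 mod 19 = 14, 3776 mod 8 = 0, 3776 mod 17 = 2, 3776 mod 7 = 3, 3776 mod 3 = 2.

x ≡ 3776 (mod 54264).


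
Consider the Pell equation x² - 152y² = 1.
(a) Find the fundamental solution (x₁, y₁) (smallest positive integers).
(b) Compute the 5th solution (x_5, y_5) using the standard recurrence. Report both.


Step 1: Find the fundamental solution (x₁, y₁) of x² - 152y² = 1.
  Expand √152 as a continued fraction. a₀ = ⌊√152⌋ = 12; iterate m_{k+1} = d_k·a_k − m_k, d_{k+1} = (152 − m_{k+1}²)/d_k, a_{k+1} = ⌊(a₀ + m_{k+1})/d_{k+1}⌋ (starting m₀ = 0, d₀ = 1), with convergents p_k = a_k·p_{k-1} + p_{k-2}, q_k = a_k·q_{k-1} + q_{k-2} (p₋₁ = 1, q₋₁ = 0):
  k = 0: a₀ = 12; p₀/q₀ = 12/1; p₀² − 152·q₀² = 144 − 152 = -8.
  k = 1: m = 12, d = 8, a = ⌊(12 + 12)/8⌋ = 3; p/q = (3·12 + 1)/(3·1 + 0) = 37/3; p² − 152·q² = 1369 − 1368 = 1.
  The first convergent with p² − 152·q² = 1 gives the fundamental solution (x₁, y₁) = (37, 3).
Step 2: Apply the recurrence (x_{n+1}, y_{n+1}) = (x₁x_n + 152y₁y_n, x₁y_n + y₁x_n) repeatedly.
  From (x_1, y_1) = (37, 3): x_2 = 37·37 + 152·3·3 = 2737; y_2 = 37·3 + 3·37 = 222.
  From (x_2, y_2) = (2737, 222): x_3 = 37·2737 + 152·3·222 = 202501; y_3 = 37·222 + 3·2737 = 16425.
  From (x_3, y_3) = (202501, 16425): x_4 = 37·202501 + 152·3·16425 = 14982337; y_4 = 37·16425 + 3·202501 = 1215228.
  From (x_4, y_4) = (14982337, 1215228): x_5 = 37·14982337 + 152·3·1215228 = 1108490437; y_5 = 37·1215228 + 3·14982337 = 89910447.
Step 3: Verify x_5² - 152·y_5² = 1228751048920450969 - 1228751048920450968 = 1 (should be 1). ✓

(x_1, y_1) = (37, 3); (x_5, y_5) = (1108490437, 89910447).


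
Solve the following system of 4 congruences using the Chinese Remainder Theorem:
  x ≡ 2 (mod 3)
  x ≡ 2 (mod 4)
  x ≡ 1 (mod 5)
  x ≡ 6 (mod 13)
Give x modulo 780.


Product of moduli M = 3 · 4 · 5 · 13 = 780.
Merge one congruence at a time:
  Start: x ≡ 2 (mod 3).
  Combine with x ≡ 2 (mod 4); new modulus lcm = 12.
    Write x = 2 + 3·t and substitute into x ≡ 2 (mod 4): 3·t ≡ 2 − 2 = 0 (mod 4).
    The inverse of 3 mod 4 is 3 (since 3·3 = 9 = 2·4 + 1), so t ≡ 3·0 = 0 ≡ 0 (mod 4).
    Then x = 2 + 3·0 = 2, valid modulo lcm(3, 4) = 12: x ≡ 2 (mod 12).
  Combine with x ≡ 1 (mod 5); new modulus lcm = 60.
    Write x = 2 + 12·t and substitute into x ≡ 1 (mod 5): 12·t ≡ 1 − 2 = -1 (mod 5).
    Reduce coefficients mod 5: 2·t ≡ 4 (mod 5).
    The inverse of 2 mod 5 is 3 (since 2·3 = 6 = 1·5 + 1), so t ≡ 3·4 = 12 ≡ 2 (mod 5).
    Then x = 2 + 12·2 = 26, valid modulo lcm(12, 5) = 60: x ≡ 26 (mod 60).
  Combine with x ≡ 6 (mod 13); new modulus lcm = 780.
    Write x = 26 + 60·t and substitute into x ≡ 6 (mod 13): 60·t ≡ 6 − 26 = -20 (mod 13).
    Reduce coefficients mod 13: 8·t ≡ 6 (mod 13).
    The inverse of 8 mod 13 is 5 (since 8·5 = 40 = 3·13 + 1), so t ≡ 5·6 = 30 ≡ 4 (mod 13).
    Then x = 26 + 60·4 = 266, valid modulo lcm(60, 13) = 780: x ≡ 266 (mod 780).
Verify against each original: 266 mod 3 = 2, 266 mod 4 = 2, 266 mod 5 = 1, 266 mod 13 = 6.

x ≡ 266 (mod 780).


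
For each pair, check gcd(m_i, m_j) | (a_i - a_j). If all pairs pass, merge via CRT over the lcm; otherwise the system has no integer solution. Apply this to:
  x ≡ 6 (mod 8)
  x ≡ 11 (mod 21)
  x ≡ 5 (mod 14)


Moduli 8, 21, 14 are not pairwise coprime, so CRT works modulo lcm(m_i) when all pairwise compatibility conditions hold.
Pairwise compatibility: gcd(m_i, m_j) must divide a_i - a_j for every pair.
Merge one congruence at a time:
  Start: x ≡ 6 (mod 8).
  Combine with x ≡ 11 (mod 21): gcd(8, 21) = 1; 11 - 6 = 5, which IS divisible by 1, so compatible.
    Write x = 6 + 8·t and substitute into x ≡ 11 (mod 21): 8·t ≡ 11 − 6 = 5 (mod 21).
    The inverse of 8 mod 21 is 8 (since 8·8 = 64 = 3·21 + 1), so t ≡ 8·5 = 40 ≡ 19 (mod 21).
    Then x = 6 + 8·19 = 158, valid modulo lcm(8, 21) = 168: x ≡ 158 (mod 168).
  Combine with x ≡ 5 (mod 14): gcd(168, 14) = 14, and 5 - 158 = -153 is NOT divisible by 14.
    ⇒ system is inconsistent (no integer solution).

No solution (the system is inconsistent).


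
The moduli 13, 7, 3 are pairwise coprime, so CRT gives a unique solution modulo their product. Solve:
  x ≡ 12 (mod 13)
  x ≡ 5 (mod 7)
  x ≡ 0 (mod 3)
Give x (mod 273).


Moduli 13, 7, 3 are pairwise coprime; by CRT there is a unique solution modulo M = 13 · 7 · 3 = 273.
Solve pairwise, accumulating the modulus:
  Start with x ≡ 12 (mod 13).
  Combine with x ≡ 5 (mod 7): since gcd(13, 7) = 1, we get a unique residue mod 91.
    Write x = 12 + 13·t and substitute into x ≡ 5 (mod 7): 13·t ≡ 5 − 12 = -7 (mod 7).
    Reduce coefficients mod 7: 6·t ≡ 0 (mod 7).
    The inverse of 6 mod 7 is 6 (since 6·6 = 36 = 5·7 + 1), so t ≡ 6·0 = 0 ≡ 0 (mod 7).
    Then x = 12 + 13·0 = 12, valid modulo lcm(13, 7) = 91: x ≡ 12 (mod 91).
  Combine with x ≡ 0 (mod 3): since gcd(91, 3) = 1, we get a unique residue mod 273.
    Write x = 12 + 91·t and substitute into x ≡ 0 (mod 3): 91·t ≡ 0 − 12 = -12 (mod 3).
    Reduce coefficients mod 3: 1·t ≡ 0 (mod 3).
    So t ≡ 0 (mod 3).
    Then x = 12 + 91·0 = 12, valid modulo lcm(91, 3) = 273: x ≡ 12 (mod 273).
Verify: 12 mod 13 = 12 ✓, 12 mod 7 = 5 ✓, 12 mod 3 = 0 ✓.

x ≡ 12 (mod 273).


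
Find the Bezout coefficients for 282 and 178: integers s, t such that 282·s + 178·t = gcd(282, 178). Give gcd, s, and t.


Euclidean algorithm on (282, 178) — divide until remainder is 0:
  282 = 1 · 178 + 104
  178 = 1 · 104 + 74
  104 = 1 · 74 + 30
  74 = 2 · 30 + 14
  30 = 2 · 14 + 2
  14 = 7 · 2 + 0
gcd(282, 178) = 2.
Track Bezout coefficients alongside the remainders: start with r₀ = 282 = a·1 + b·0 (s = 1, t = 0) and r₁ = 178 = a·0 + b·1 (s = 0, t = 1); each new remainder r_{k+1} = r_{k-1} − q_k·r_k inherits s_{k+1} = s_{k-1} − q_k·s_k, t_{k+1} = t_{k-1} − q_k·t_k, so r_k = a·s_k + b·t_k at every step:
  q = 1: r = 104, s = 1 − 1·0 = 1, t = 0 − 1·1 = -1  (check: 282·1 + 178·(-1) = 104)
  q = 1: r = 74, s = 0 − 1·1 = -1, t = 1 − 1·(-1) = 2  (check: 282·(-1) + 178·2 = 74)
  q = 1: r = 30, s = 1 − 1·(-1) = 2, t = -1 − 1·2 = -3  (check: 282·2 + 178·(-3) = 30)
  q = 2: r = 14, s = -1 − 2·2 = -5, t = 2 − 2·(-3) = 8  (check: 282·(-5) + 178·8 = 14)
  q = 2: r = 2, s = 2 − 2·(-5) = 12, t = -3 − 2·8 = -19  (check: 282·12 + 178·(-19) = 2)
The row with r = 2 (the gcd) gives the Bezout coefficients s = 12, t = -19.
Result: 282 · (12) + 178 · (-19) = 2.

gcd(282, 178) = 2; s = 12, t = -19 (check: 282·12 + 178·(-19) = 2).


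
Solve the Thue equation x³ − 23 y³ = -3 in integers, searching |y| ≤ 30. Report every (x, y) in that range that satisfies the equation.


The equation is x³ - 23y³ = -3. For fixed y, x³ = 23·y³ − 3, so a solution requires the RHS to be a perfect cube.
Strategy: iterate y from -30 to 30, compute RHS = 23·y³ − 3, and check whether it is a (positive or negative) perfect cube.
Check small values of y:
  y = 0: RHS = -3 is not a perfect cube.
  y = 1: RHS = 20 is not a perfect cube.
  y = -1: RHS = -26 is not a perfect cube.
  y = 2: RHS = 181 is not a perfect cube.
  y = -2: RHS = -187 is not a perfect cube.
  y = 3: RHS = 618 is not a perfect cube.
  y = -3: RHS = -624 is not a perfect cube.
Continuing the search up to |y| = 30 finds no solutions either.
No (x, y) in the scanned range satisfies the equation.

No integer solutions with |y| ≤ 30.


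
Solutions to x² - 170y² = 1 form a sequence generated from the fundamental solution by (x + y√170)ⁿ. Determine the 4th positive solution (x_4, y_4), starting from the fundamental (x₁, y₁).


Step 1: Find the fundamental solution (x₁, y₁) of x² - 170y² = 1.
  Expand √170 as a continued fraction. a₀ = ⌊√170⌋ = 13; iterate m_{k+1} = d_k·a_k − m_k, d_{k+1} = (170 − m_{k+1}²)/d_k, a_{k+1} = ⌊(a₀ + m_{k+1})/d_{k+1}⌋ (starting m₀ = 0, d₀ = 1), with convergents p_k = a_k·p_{k-1} + p_{k-2}, q_k = a_k·q_{k-1} + q_{k-2} (p₋₁ = 1, q₋₁ = 0):
  k = 0: a₀ = 13; p₀/q₀ = 13/1; p₀² − 170·q₀² = 169 − 170 = -1.
  k = 1: m = 13, d = 1, a = ⌊(13 + 13)/1⌋ = 26; p/q = (26·13 + 1)/(26·1 + 0) = 339/26; p² − 170·q² = 114921 − 114920 = 1.
  The first convergent with p² − 170·q² = 1 gives the fundamental solution (x₁, y₁) = (339, 26).
Step 2: Apply the recurrence (x_{n+1}, y_{n+1}) = (x₁x_n + 170y₁y_n, x₁y_n + y₁x_n) repeatedly.
  From (x_1, y_1) = (339, 26): x_2 = 339·339 + 170·26·26 = 229841; y_2 = 339·26 + 26·339 = 17628.
  From (x_2, y_2) = (229841, 17628): x_3 = 339·229841 + 170·26·17628 = 155831859; y_3 = 339·17628 + 26·229841 = 11951758.
  From (x_3, y_3) = (155831859, 11951758): x_4 = 339·155831859 + 170·26·11951758 = 105653770561; y_4 = 339·11951758 + 26·155831859 = 8103274296.
Step 3: Verify x_4² - 170·y_4² = 11162719233756430254721 - 11162719233756430254720 = 1 (should be 1). ✓

(x_1, y_1) = (339, 26); (x_4, y_4) = (105653770561, 8103274296).


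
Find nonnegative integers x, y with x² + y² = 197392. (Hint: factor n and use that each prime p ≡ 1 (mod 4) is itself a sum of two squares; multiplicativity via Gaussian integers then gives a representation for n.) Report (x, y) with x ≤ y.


Step 1: Factor n = 197392 = 2^4 · 13^2 · 73.
Step 2: Check the mod-4 condition on each prime factor: 2 = 2 (special); 13 ≡ 1 (mod 4), exponent 2; 73 ≡ 1 (mod 4), exponent 1.
All primes ≡ 3 (mod 4) appear to even exponent (or don't appear), so by the two-squares theorem n IS expressible as a sum of two squares.
Step 3: Build a representation. Group n = k² · m with k = 4 and m = 13 · 13 · 73 = 12337 (a product of primes ≡ 1 (mod 4)); a representation of m scales to one of n via (k·x)² + (k·y)² = k²(x² + y²). Each prime p ≡ 1 (mod 4) is itself a sum of two squares; find a² by testing p − a² for a perfect square:
  13: 13 − 1² = 12, 13 − 2² = 9 = 3² ⇒ 13 = 2² + 3².
  73: 73 − 1² = 72, 73 − 2² = 69, 73 − 3² = 64 = 8² ⇒ 73 = 3² + 8².
  Combine using the Brahmagupta–Fibonacci identity (a² + b²)(c² + d²) = (ac − bd)² + (ad + bc)² = (ac + bd)² + (ad − bc)²:
  13 · 13 = 169: from (2² + 3²)(2² + 3²), take (2·2 − 3·3, 2·3 + 3·2) = (4 − 9, 6 + 6) = (-5, 12); dropping signs (only squares matter) gives (5, 12); check 5² + 12² = 25 + 144 = 169 ✓.
  169 · 73 = 12337: from (5² + 12²)(3² + 8²), take (5·3 − 12·8, 5·8 + 12·3) = (15 − 96, 40 + 36) = (-81, 76); dropping signs (only squares matter) gives (81, 76); check 81² + 76² = 6561 + 5776 = 12337 ✓.
  Scale by k = 4: (4·81, 4·76) = (324, 304).
Step 4: Order so x ≤ y and verify: 304² + 324² = 92416 + 104976 = 197392 = n. ✓

n = 197392 = 304² + 324² (one valid representation with x ≤ y).


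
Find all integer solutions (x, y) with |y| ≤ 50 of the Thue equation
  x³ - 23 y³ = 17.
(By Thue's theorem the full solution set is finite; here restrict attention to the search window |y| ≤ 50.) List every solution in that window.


The equation is x³ - 23y³ = 17. For fixed y, x³ = 23·y³ + 17, so a solution requires the RHS to be a perfect cube.
Strategy: iterate y from -50 to 50, compute RHS = 23·y³ + 17, and check whether it is a (positive or negative) perfect cube.
Check small values of y:
  y = 0: RHS = 17 is not a perfect cube.
  y = 1: RHS = 40 is not a perfect cube.
  y = -1: RHS = -6 is not a perfect cube.
  y = 2: RHS = 201 is not a perfect cube.
  y = -2: RHS = -167 is not a perfect cube.
  y = 3: RHS = 638 is not a perfect cube.
  y = -3: RHS = -604 is not a perfect cube.
Continuing the search up to |y| = 50 finds no solutions either.
No (x, y) in the scanned range satisfies the equation.

No integer solutions with |y| ≤ 50.


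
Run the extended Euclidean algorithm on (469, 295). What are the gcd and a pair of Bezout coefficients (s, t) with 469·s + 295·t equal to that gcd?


Euclidean algorithm on (469, 295) — divide until remainder is 0:
  469 = 1 · 295 + 174
  295 = 1 · 174 + 121
  174 = 1 · 121 + 53
  121 = 2 · 53 + 15
  53 = 3 · 15 + 8
  15 = 1 · 8 + 7
  8 = 1 · 7 + 1
  7 = 7 · 1 + 0
gcd(469, 295) = 1.
Track Bezout coefficients alongside the remainders: start with r₀ = 469 = a·1 + b·0 (s = 1, t = 0) and r₁ = 295 = a·0 + b·1 (s = 0, t = 1); each new remainder r_{k+1} = r_{k-1} − q_k·r_k inherits s_{k+1} = s_{k-1} − q_k·s_k, t_{k+1} = t_{k-1} − q_k·t_k, so r_k = a·s_k + b·t_k at every step:
  q = 1: r = 174, s = 1 − 1·0 = 1, t = 0 − 1·1 = -1  (check: 469·1 + 295·(-1) = 174)
  q = 1: r = 121, s = 0 − 1·1 = -1, t = 1 − 1·(-1) = 2  (check: 469·(-1) + 295·2 = 121)
  q = 1: r = 53, s = 1 − 1·(-1) = 2, t = -1 − 1·2 = -3  (check: 469·2 + 295·(-3) = 53)
  q = 2: r = 15, s = -1 − 2·2 = -5, t = 2 − 2·(-3) = 8  (check: 469·(-5) + 295·8 = 15)
  q = 3: r = 8, s = 2 − 3·(-5) = 17, t = -3 − 3·8 = -27  (check: 469·17 + 295·(-27) = 8)
  q = 1: r = 7, s = -5 − 1·17 = -22, t = 8 − 1·(-27) = 35  (check: 469·(-22) + 295·35 = 7)
  q = 1: r = 1, s = 17 − 1·(-22) = 39, t = -27 − 1·35 = -62  (check: 469·39 + 295·(-62) = 1)
The row with r = 1 (the gcd) gives the Bezout coefficients s = 39, t = -62.
Result: 469 · (39) + 295 · (-62) = 1.

gcd(469, 295) = 1; s = 39, t = -62 (check: 469·39 + 295·(-62) = 1).


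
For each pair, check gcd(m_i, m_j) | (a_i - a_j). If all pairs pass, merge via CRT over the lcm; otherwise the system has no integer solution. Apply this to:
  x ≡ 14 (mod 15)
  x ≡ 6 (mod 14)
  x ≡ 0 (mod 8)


Moduli 15, 14, 8 are not pairwise coprime, so CRT works modulo lcm(m_i) when all pairwise compatibility conditions hold.
Pairwise compatibility: gcd(m_i, m_j) must divide a_i - a_j for every pair.
Merge one congruence at a time:
  Start: x ≡ 14 (mod 15).
  Combine with x ≡ 6 (mod 14): gcd(15, 14) = 1; 6 - 14 = -8, which IS divisible by 1, so compatible.
    Write x = 14 + 15·t and substitute into x ≡ 6 (mod 14): 15·t ≡ 6 − 14 = -8 (mod 14).
    Reduce coefficients mod 14: 1·t ≡ 6 (mod 14).
    So t ≡ 6 (mod 14).
    Then x = 14 + 15·6 = 104, valid modulo lcm(15, 14) = 210: x ≡ 104 (mod 210).
  Combine with x ≡ 0 (mod 8): gcd(210, 8) = 2; 0 - 104 = -104, which IS divisible by 2, so compatible.
    Write x = 104 + 210·t and substitute into x ≡ 0 (mod 8): 210·t ≡ 0 − 104 = -104 (mod 8).
    Divide the congruence (and modulus) by g = 2: 105·t ≡ -52 (mod 4).
    Reduce coefficients mod 4: 1·t ≡ 0 (mod 4).
    So t ≡ 0 (mod 4).
    Then x = 104 + 210·0 = 104, valid modulo lcm(210, 8) = 840: x ≡ 104 (mod 840).
Verify: 104 mod 15 = 14, 104 mod 14 = 6, 104 mod 8 = 0.

x ≡ 104 (mod 840).


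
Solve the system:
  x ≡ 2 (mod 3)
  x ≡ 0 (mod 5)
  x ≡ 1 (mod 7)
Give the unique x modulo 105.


Moduli 3, 5, 7 are pairwise coprime; by CRT there is a unique solution modulo M = 3 · 5 · 7 = 105.
Solve pairwise, accumulating the modulus:
  Start with x ≡ 2 (mod 3).
  Combine with x ≡ 0 (mod 5): since gcd(3, 5) = 1, we get a unique residue mod 15.
    Write x = 2 + 3·t and substitute into x ≡ 0 (mod 5): 3·t ≡ 0 − 2 = -2 (mod 5).
    Reduce coefficients mod 5: 3·t ≡ 3 (mod 5).
    The inverse of 3 mod 5 is 2 (since 3·2 = 6 = 1·5 + 1), so t ≡ 2·3 = 6 ≡ 1 (mod 5).
    Then x = 2 + 3·1 = 5, valid modulo lcm(3, 5) = 15: x ≡ 5 (mod 15).
  Combine with x ≡ 1 (mod 7): since gcd(15, 7) = 1, we get a unique residue mod 105.
    Write x = 5 + 15·t and substitute into x ≡ 1 (mod 7): 15·t ≡ 1 − 5 = -4 (mod 7).
    Reduce coefficients mod 7: 1·t ≡ 3 (mod 7).
    So t ≡ 3 (mod 7).
    Then x = 5 + 15·3 = 50, valid modulo lcm(15, 7) = 105: x ≡ 50 (mod 105).
Verify: 50 mod 3 = 2 ✓, 50 mod 5 = 0 ✓, 50 mod 7 = 1 ✓.

x ≡ 50 (mod 105).


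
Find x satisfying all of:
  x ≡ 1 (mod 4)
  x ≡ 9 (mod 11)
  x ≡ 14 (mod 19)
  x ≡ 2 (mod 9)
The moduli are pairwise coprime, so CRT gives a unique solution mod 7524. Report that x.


Product of moduli M = 4 · 11 · 19 · 9 = 7524.
Merge one congruence at a time:
  Start: x ≡ 1 (mod 4).
  Combine with x ≡ 9 (mod 11); new modulus lcm = 44.
    Write x = 1 + 4·t and substitute into x ≡ 9 (mod 11): 4·t ≡ 9 − 1 = 8 (mod 11).
    The inverse of 4 mod 11 is 3 (since 4·3 = 12 = 1·11 + 1), so t ≡ 3·8 = 24 ≡ 2 (mod 11).
    Then x = 1 + 4·2 = 9, valid modulo lcm(4, 11) = 44: x ≡ 9 (mod 44).
  Combine with x ≡ 14 (mod 19); new modulus lcm = 836.
    Write x = 9 + 44·t and substitute into x ≡ 14 (mod 19): 44·t ≡ 14 − 9 = 5 (mod 19).
    Reduce coefficients mod 19: 6·t ≡ 5 (mod 19).
    The inverse of 6 mod 19 is 16 (since 6·16 = 96 = 5·19 + 1), so t ≡ 16·5 = 80 ≡ 4 (mod 19).
    Then x = 9 + 44·4 = 185, valid modulo lcm(44, 19) = 836: x ≡ 185 (mod 836).
  Combine with x ≡ 2 (mod 9); new modulus lcm = 7524.
    Write x = 185 + 836·t and substitute into x ≡ 2 (mod 9): 836·t ≡ 2 − 185 = -183 (mod 9).
    Reduce coefficients mod 9: 8·t ≡ 6 (mod 9).
    The inverse of 8 mod 9 is 8 (since 8·8 = 64 = 7·9 + 1), so t ≡ 8·6 = 48 ≡ 3 (mod 9).
    Then x = 185 + 836·3 = 2693, valid modulo lcm(836, 9) = 7524: x ≡ 2693 (mod 7524).
Verify against each original: 2693 mod 4 = 1, 2693 mod 11 = 9, 2693 mod 19 = 14, 2693 mod 9 = 2.

x ≡ 2693 (mod 7524).


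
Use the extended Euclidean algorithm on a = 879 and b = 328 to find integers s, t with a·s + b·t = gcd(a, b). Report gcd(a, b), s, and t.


Euclidean algorithm on (879, 328) — divide until remainder is 0:
  879 = 2 · 328 + 223
  328 = 1 · 223 + 105
  223 = 2 · 105 + 13
  105 = 8 · 13 + 1
  13 = 13 · 1 + 0
gcd(879, 328) = 1.
Track Bezout coefficients alongside the remainders: start with r₀ = 879 = a·1 + b·0 (s = 1, t = 0) and r₁ = 328 = a·0 + b·1 (s = 0, t = 1); each new remainder r_{k+1} = r_{k-1} − q_k·r_k inherits s_{k+1} = s_{k-1} − q_k·s_k, t_{k+1} = t_{k-1} − q_k·t_k, so r_k = a·s_k + b·t_k at every step:
  q = 2: r = 223, s = 1 − 2·0 = 1, t = 0 − 2·1 = -2  (check: 879·1 + 328·(-2) = 223)
  q = 1: r = 105, s = 0 − 1·1 = -1, t = 1 − 1·(-2) = 3  (check: 879·(-1) + 328·3 = 105)
  q = 2: r = 13, s = 1 − 2·(-1) = 3, t = -2 − 2·3 = -8  (check: 879·3 + 328·(-8) = 13)
  q = 8: r = 1, s = -1 − 8·3 = -25, t = 3 − 8·(-8) = 67  (check: 879·(-25) + 328·67 = 1)
The row with r = 1 (the gcd) gives the Bezout coefficients s = -25, t = 67.
Result: 879 · (-25) + 328 · (67) = 1.

gcd(879, 328) = 1; s = -25, t = 67 (check: 879·(-25) + 328·67 = 1).


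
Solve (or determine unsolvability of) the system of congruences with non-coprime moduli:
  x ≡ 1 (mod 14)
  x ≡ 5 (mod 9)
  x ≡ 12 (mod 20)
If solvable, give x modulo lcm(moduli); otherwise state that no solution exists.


Moduli 14, 9, 20 are not pairwise coprime, so CRT works modulo lcm(m_i) when all pairwise compatibility conditions hold.
Pairwise compatibility: gcd(m_i, m_j) must divide a_i - a_j for every pair.
Merge one congruence at a time:
  Start: x ≡ 1 (mod 14).
  Combine with x ≡ 5 (mod 9): gcd(14, 9) = 1; 5 - 1 = 4, which IS divisible by 1, so compatible.
    Write x = 1 + 14·t and substitute into x ≡ 5 (mod 9): 14·t ≡ 5 − 1 = 4 (mod 9).
    Reduce coefficients mod 9: 5·t ≡ 4 (mod 9).
    The inverse of 5 mod 9 is 2 (since 5·2 = 10 = 1·9 + 1), so t ≡ 2·4 = 8 ≡ 8 (mod 9).
    Then x = 1 + 14·8 = 113, valid modulo lcm(14, 9) = 126: x ≡ 113 (mod 126).
  Combine with x ≡ 12 (mod 20): gcd(126, 20) = 2, and 12 - 113 = -101 is NOT divisible by 2.
    ⇒ system is inconsistent (no integer solution).

No solution (the system is inconsistent).


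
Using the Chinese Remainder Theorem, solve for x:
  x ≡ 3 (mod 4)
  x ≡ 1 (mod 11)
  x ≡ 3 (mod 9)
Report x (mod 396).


Moduli 4, 11, 9 are pairwise coprime; by CRT there is a unique solution modulo M = 4 · 11 · 9 = 396.
Solve pairwise, accumulating the modulus:
  Start with x ≡ 3 (mod 4).
  Combine with x ≡ 1 (mod 11): since gcd(4, 11) = 1, we get a unique residue mod 44.
    Write x = 3 + 4·t and substitute into x ≡ 1 (mod 11): 4·t ≡ 1 − 3 = -2 (mod 11).
    Reduce coefficients mod 11: 4·t ≡ 9 (mod 11).
    The inverse of 4 mod 11 is 3 (since 4·3 = 12 = 1·11 + 1), so t ≡ 3·9 = 27 ≡ 5 (mod 11).
    Then x = 3 + 4·5 = 23, valid modulo lcm(4, 11) = 44: x ≡ 23 (mod 44).
  Combine with x ≡ 3 (mod 9): since gcd(44, 9) = 1, we get a unique residue mod 396.
    Write x = 23 + 44·t and substitute into x ≡ 3 (mod 9): 44·t ≡ 3 − 23 = -20 (mod 9).
    Reduce coefficients mod 9: 8·t ≡ 7 (mod 9).
    The inverse of 8 mod 9 is 8 (since 8·8 = 64 = 7·9 + 1), so t ≡ 8·7 = 56 ≡ 2 (mod 9).
    Then x = 23 + 44·2 = 111, valid modulo lcm(44, 9) = 396: x ≡ 111 (mod 396).
Verify: 111 mod 4 = 3 ✓, 111 mod 11 = 1 ✓, 111 mod 9 = 3 ✓.

x ≡ 111 (mod 396).


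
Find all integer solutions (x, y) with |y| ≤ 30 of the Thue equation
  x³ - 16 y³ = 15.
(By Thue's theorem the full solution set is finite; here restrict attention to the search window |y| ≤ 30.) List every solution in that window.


The equation is x³ - 16y³ = 15. For fixed y, x³ = 16·y³ + 15, so a solution requires the RHS to be a perfect cube.
Strategy: iterate y from -30 to 30, compute RHS = 16·y³ + 15, and check whether it is a (positive or negative) perfect cube.
Check small values of y:
  y = 0: RHS = 15 is not a perfect cube.
  y = 1: RHS = 31 is not a perfect cube.
  y = -1: RHS = -1 = (-1)³ ⇒ x = -1 works.
  y = 2: RHS = 143 is not a perfect cube.
  y = -2: RHS = -113 is not a perfect cube.
  y = 3: RHS = 447 is not a perfect cube.
  y = -3: RHS = -417 is not a perfect cube.
Continuing the search up to |y| = 30 finds no further solutions beyond those listed.
Collected solutions: (-1, -1).

Solutions (with |y| ≤ 30): (-1, -1).


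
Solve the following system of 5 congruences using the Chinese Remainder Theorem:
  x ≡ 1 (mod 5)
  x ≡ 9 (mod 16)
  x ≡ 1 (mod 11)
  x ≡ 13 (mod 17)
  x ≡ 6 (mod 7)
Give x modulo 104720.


Product of moduli M = 5 · 16 · 11 · 17 · 7 = 104720.
Merge one congruence at a time:
  Start: x ≡ 1 (mod 5).
  Combine with x ≡ 9 (mod 16); new modulus lcm = 80.
    Write x = 1 + 5·t and substitute into x ≡ 9 (mod 16): 5·t ≡ 9 − 1 = 8 (mod 16).
    The inverse of 5 mod 16 is 13 (since 5·13 = 65 = 4·16 + 1), so t ≡ 13·8 = 104 ≡ 8 (mod 16).
    Then x = 1 + 5·8 = 41, valid modulo lcm(5, 16) = 80: x ≡ 41 (mod 80).
  Combine with x ≡ 1 (mod 11); new modulus lcm = 880.
    Write x = 41 + 80·t and substitute into x ≡ 1 (mod 11): 80·t ≡ 1 − 41 = -40 (mod 11).
    Reduce coefficients mod 11: 3·t ≡ 4 (mod 11).
    The inverse of 3 mod 11 is 4 (since 3·4 = 12 = 1·11 + 1), so t ≡ 4·4 = 16 ≡ 5 (mod 11).
    Then x = 41 + 80·5 = 441, valid modulo lcm(80, 11) = 880: x ≡ 441 (mod 880).
  Combine with x ≡ 13 (mod 17); new modulus lcm = 14960.
    Write x = 441 + 880·t and substitute into x ≡ 13 (mod 17): 880·t ≡ 13 − 441 = -428 (mod 17).
    Reduce coefficients mod 17: 13·t ≡ 14 (mod 17).
    The inverse of 13 mod 17 is 4 (since 13·4 = 52 = 3·17 + 1), so t ≡ 4·14 = 56 ≡ 5 (mod 17).
    Then x = 441 + 880·5 = 4841, valid modulo lcm(880, 17) = 14960: x ≡ 4841 (mod 14960).
  Combine with x ≡ 6 (mod 7); new modulus lcm = 104720.
    Write x = 4841 + 14960·t and substitute into x ≡ 6 (mod 7): 14960·t ≡ 6 − 4841 = -4835 (mod 7).
    Reduce coefficients mod 7: 1·t ≡ 2 (mod 7).
    So t ≡ 2 (mod 7).
    Then x = 4841 + 14960·2 = 34761, valid modulo lcm(14960, 7) = 104720: x ≡ 34761 (mod 104720).
Verify against each original: 34761 mod 5 = 1, 34761 mod 16 = 9, 34761 mod 11 = 1, 34761 mod 17 = 13, 34761 mod 7 = 6.

x ≡ 34761 (mod 104720).


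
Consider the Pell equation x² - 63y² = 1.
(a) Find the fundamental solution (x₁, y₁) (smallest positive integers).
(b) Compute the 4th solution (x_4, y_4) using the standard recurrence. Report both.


Step 1: Find the fundamental solution (x₁, y₁) of x² - 63y² = 1.
  Expand √63 as a continued fraction. a₀ = ⌊√63⌋ = 7; iterate m_{k+1} = d_k·a_k − m_k, d_{k+1} = (63 − m_{k+1}²)/d_k, a_{k+1} = ⌊(a₀ + m_{k+1})/d_{k+1}⌋ (starting m₀ = 0, d₀ = 1), with convergents p_k = a_k·p_{k-1} + p_{k-2}, q_k = a_k·q_{k-1} + q_{k-2} (p₋₁ = 1, q₋₁ = 0):
  k = 0: a₀ = 7; p₀/q₀ = 7/1; p₀² − 63·q₀² = 49 − 63 = -14.
  k = 1: m = 7, d = 14, a = ⌊(7 + 7)/14⌋ = 1; p/q = (1·7 + 1)/(1·1 + 0) = 8/1; p² − 63·q² = 64 − 63 = 1.
  The first convergent with p² − 63·q² = 1 gives the fundamental solution (x₁, y₁) = (8, 1).
Step 2: Apply the recurrence (x_{n+1}, y_{n+1}) = (x₁x_n + 63y₁y_n, x₁y_n + y₁x_n) repeatedly.
  From (x_1, y_1) = (8, 1): x_2 = 8·8 + 63·1·1 = 127; y_2 = 8·1 + 1·8 = 16.
  From (x_2, y_2) = (127, 16): x_3 = 8·127 + 63·1·16 = 2024; y_3 = 8·16 + 1·127 = 255.
  From (x_3, y_3) = (2024, 255): x_4 = 8·2024 + 63·1·255 = 32257; y_4 = 8·255 + 1·2024 = 4064.
Step 3: Verify x_4² - 63·y_4² = 1040514049 - 1040514048 = 1 (should be 1). ✓

(x_1, y_1) = (8, 1); (x_4, y_4) = (32257, 4064).


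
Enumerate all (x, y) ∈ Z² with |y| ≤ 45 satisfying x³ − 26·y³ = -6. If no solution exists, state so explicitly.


The equation is x³ - 26y³ = -6. For fixed y, x³ = 26·y³ − 6, so a solution requires the RHS to be a perfect cube.
Strategy: iterate y from -45 to 45, compute RHS = 26·y³ − 6, and check whether it is a (positive or negative) perfect cube.
Check small values of y:
  y = 0: RHS = -6 is not a perfect cube.
  y = 1: RHS = 20 is not a perfect cube.
  y = -1: RHS = -32 is not a perfect cube.
  y = 2: RHS = 202 is not a perfect cube.
  y = -2: RHS = -214 is not a perfect cube.
  y = 3: RHS = 696 is not a perfect cube.
  y = -3: RHS = -708 is not a perfect cube.
Continuing the search up to |y| = 45 finds no solutions either.
No (x, y) in the scanned range satisfies the equation.

No integer solutions with |y| ≤ 45.


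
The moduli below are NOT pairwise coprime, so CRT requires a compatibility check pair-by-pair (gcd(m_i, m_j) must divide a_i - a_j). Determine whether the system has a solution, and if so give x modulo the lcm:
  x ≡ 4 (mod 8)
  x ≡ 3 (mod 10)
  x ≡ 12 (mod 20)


Moduli 8, 10, 20 are not pairwise coprime, so CRT works modulo lcm(m_i) when all pairwise compatibility conditions hold.
Pairwise compatibility: gcd(m_i, m_j) must divide a_i - a_j for every pair.
Merge one congruence at a time:
  Start: x ≡ 4 (mod 8).
  Combine with x ≡ 3 (mod 10): gcd(8, 10) = 2, and 3 - 4 = -1 is NOT divisible by 2.
    ⇒ system is inconsistent (no integer solution).

No solution (the system is inconsistent).


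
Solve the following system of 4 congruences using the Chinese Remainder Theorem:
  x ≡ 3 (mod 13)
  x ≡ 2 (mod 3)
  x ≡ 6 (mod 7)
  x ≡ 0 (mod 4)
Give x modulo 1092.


Product of moduli M = 13 · 3 · 7 · 4 = 1092.
Merge one congruence at a time:
  Start: x ≡ 3 (mod 13).
  Combine with x ≡ 2 (mod 3); new modulus lcm = 39.
    Write x = 3 + 13·t and substitute into x ≡ 2 (mod 3): 13·t ≡ 2 − 3 = -1 (mod 3).
    Reduce coefficients mod 3: 1·t ≡ 2 (mod 3).
    So t ≡ 2 (mod 3).
    Then x = 3 + 13·2 = 29, valid modulo lcm(13, 3) = 39: x ≡ 29 (mod 39).
  Combine with x ≡ 6 (mod 7); new modulus lcm = 273.
    Write x = 29 + 39·t and substitute into x ≡ 6 (mod 7): 39·t ≡ 6 − 29 = -23 (mod 7).
    Reduce coefficients mod 7: 4·t ≡ 5 (mod 7).
    The inverse of 4 mod 7 is 2 (since 4·2 = 8 = 1·7 + 1), so t ≡ 2·5 = 10 ≡ 3 (mod 7).
    Then x = 29 + 39·3 = 146, valid modulo lcm(39, 7) = 273: x ≡ 146 (mod 273).
  Combine with x ≡ 0 (mod 4); new modulus lcm = 1092.
    Write x = 146 + 273·t and substitute into x ≡ 0 (mod 4): 273·t ≡ 0 − 146 = -146 (mod 4).
    Reduce coefficients mod 4: 1·t ≡ 2 (mod 4).
    So t ≡ 2 (mod 4).
    Then x = 146 + 273·2 = 692, valid modulo lcm(273, 4) = 1092: x ≡ 692 (mod 1092).
Verify against each original: 692 mod 13 = 3, 692 mod 3 = 2, 692 mod 7 = 6, 692 mod 4 = 0.

x ≡ 692 (mod 1092).


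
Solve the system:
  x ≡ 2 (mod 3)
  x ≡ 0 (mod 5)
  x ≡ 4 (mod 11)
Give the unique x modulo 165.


Moduli 3, 5, 11 are pairwise coprime; by CRT there is a unique solution modulo M = 3 · 5 · 11 = 165.
Solve pairwise, accumulating the modulus:
  Start with x ≡ 2 (mod 3).
  Combine with x ≡ 0 (mod 5): since gcd(3, 5) = 1, we get a unique residue mod 15.
    Write x = 2 + 3·t and substitute into x ≡ 0 (mod 5): 3·t ≡ 0 − 2 = -2 (mod 5).
    Reduce coefficients mod 5: 3·t ≡ 3 (mod 5).
    The inverse of 3 mod 5 is 2 (since 3·2 = 6 = 1·5 + 1), so t ≡ 2·3 = 6 ≡ 1 (mod 5).
    Then x = 2 + 3·1 = 5, valid modulo lcm(3, 5) = 15: x ≡ 5 (mod 15).
  Combine with x ≡ 4 (mod 11): since gcd(15, 11) = 1, we get a unique residue mod 165.
    Write x = 5 + 15·t and substitute into x ≡ 4 (mod 11): 15·t ≡ 4 − 5 = -1 (mod 11).
    Reduce coefficients mod 11: 4·t ≡ 10 (mod 11).
    The inverse of 4 mod 11 is 3 (since 4·3 = 12 = 1·11 + 1), so t ≡ 3·10 = 30 ≡ 8 (mod 11).
    Then x = 5 + 15·8 = 125, valid modulo lcm(15, 11) = 165: x ≡ 125 (mod 165).
Verify: 125 mod 3 = 2 ✓, 125 mod 5 = 0 ✓, 125 mod 11 = 4 ✓.

x ≡ 125 (mod 165).


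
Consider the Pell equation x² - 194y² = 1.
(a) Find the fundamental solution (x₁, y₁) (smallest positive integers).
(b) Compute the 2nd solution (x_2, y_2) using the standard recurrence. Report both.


Step 1: Find the fundamental solution (x₁, y₁) of x² - 194y² = 1.
  Expand √194 as a continued fraction. a₀ = ⌊√194⌋ = 13; iterate m_{k+1} = d_k·a_k − m_k, d_{k+1} = (194 − m_{k+1}²)/d_k, a_{k+1} = ⌊(a₀ + m_{k+1})/d_{k+1}⌋ (starting m₀ = 0, d₀ = 1), with convergents p_k = a_k·p_{k-1} + p_{k-2}, q_k = a_k·q_{k-1} + q_{k-2} (p₋₁ = 1, q₋₁ = 0):
  k = 0: a₀ = 13; p₀/q₀ = 13/1; p₀² − 194·q₀² = 169 − 194 = -25.
  k = 1: m = 13, d = 25, a = ⌊(13 + 13)/25⌋ = 1; p/q = (1·13 + 1)/(1·1 + 0) = 14/1; p² − 194·q² = 196 − 194 = 2.
  k = 2: m = 12, d = 2, a = ⌊(13 + 12)/2⌋ = 12; p/q = (12·14 + 13)/(12·1 + 1) = 181/13; p² − 194·q² = 32761 − 32786 = -25.
  k = 3: m = 12, d = 25, a = ⌊(13 + 12)/25⌋ = 1; p/q = (1·181 + 14)/(1·13 + 1) = 195/14; p² − 194·q² = 38025 − 38024 = 1.
  The first convergent with p² − 194·q² = 1 gives the fundamental solution (x₁, y₁) = (195, 14).
Step 2: Apply the recurrence (x_{n+1}, y_{n+1}) = (x₁x_n + 194y₁y_n, x₁y_n + y₁x_n) repeatedly.
  From (x_1, y_1) = (195, 14): x_2 = 195·195 + 194·14·14 = 76049; y_2 = 195·14 + 14·195 = 5460.
Step 3: Verify x_2² - 194·y_2² = 5783450401 - 5783450400 = 1 (should be 1). ✓

(x_1, y_1) = (195, 14); (x_2, y_2) = (76049, 5460).


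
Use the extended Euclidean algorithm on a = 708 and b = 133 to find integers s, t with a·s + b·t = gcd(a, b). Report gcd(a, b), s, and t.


Euclidean algorithm on (708, 133) — divide until remainder is 0:
  708 = 5 · 133 + 43
  133 = 3 · 43 + 4
  43 = 10 · 4 + 3
  4 = 1 · 3 + 1
  3 = 3 · 1 + 0
gcd(708, 133) = 1.
Track Bezout coefficients alongside the remainders: start with r₀ = 708 = a·1 + b·0 (s = 1, t = 0) and r₁ = 133 = a·0 + b·1 (s = 0, t = 1); each new remainder r_{k+1} = r_{k-1} − q_k·r_k inherits s_{k+1} = s_{k-1} − q_k·s_k, t_{k+1} = t_{k-1} − q_k·t_k, so r_k = a·s_k + b·t_k at every step:
  q = 5: r = 43, s = 1 − 5·0 = 1, t = 0 − 5·1 = -5  (check: 708·1 + 133·(-5) = 43)
  q = 3: r = 4, s = 0 − 3·1 = -3, t = 1 − 3·(-5) = 16  (check: 708·(-3) + 133·16 = 4)
  q = 10: r = 3, s = 1 − 10·(-3) = 31, t = -5 − 10·16 = -165  (check: 708·31 + 133·(-165) = 3)
  q = 1: r = 1, s = -3 − 1·31 = -34, t = 16 − 1·(-165) = 181  (check: 708·(-34) + 133·181 = 1)
The row with r = 1 (the gcd) gives the Bezout coefficients s = -34, t = 181.
Result: 708 · (-34) + 133 · (181) = 1.

gcd(708, 133) = 1; s = -34, t = 181 (check: 708·(-34) + 133·181 = 1).


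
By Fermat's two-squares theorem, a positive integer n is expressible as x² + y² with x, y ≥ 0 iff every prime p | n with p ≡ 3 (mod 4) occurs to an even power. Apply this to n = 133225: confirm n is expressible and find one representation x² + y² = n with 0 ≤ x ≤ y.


Step 1: Factor n = 133225 = 5^2 · 73^2.
Step 2: Check the mod-4 condition on each prime factor: 5 ≡ 1 (mod 4), exponent 2; 73 ≡ 1 (mod 4), exponent 2.
All primes ≡ 3 (mod 4) appear to even exponent (or don't appear), so by the two-squares theorem n IS expressible as a sum of two squares.
Step 3: Build a representation. Group n = k² · m with k = 5 and m = 73 · 73 = 5329 (a product of primes ≡ 1 (mod 4)); a representation of m scales to one of n via (k·x)² + (k·y)² = k²(x² + y²). Each prime p ≡ 1 (mod 4) is itself a sum of two squares; find a² by testing p − a² for a perfect square:
  73: 73 − 1² = 72, 73 − 2² = 69, 73 − 3² = 64 = 8² ⇒ 73 = 3² + 8².
  Combine using the Brahmagupta–Fibonacci identity (a² + b²)(c² + d²) = (ac − bd)² + (ad + bc)² = (ac + bd)² + (ad − bc)²:
  73 · 73 = 5329: from (3² + 8²)(3² + 8²), take (3·3 − 8·8, 3·8 + 8·3) = (9 − 64, 24 + 24) = (-55, 48); dropping signs (only squares matter) gives (55, 48); check 55² + 48² = 3025 + 2304 = 5329 ✓.
  Scale by k = 5: (5·55, 5·48) = (275, 240).
Step 4: Order so x ≤ y and verify: 240² + 275² = 57600 + 75625 = 133225 = n. ✓

n = 133225 = 240² + 275² (one valid representation with x ≤ y).


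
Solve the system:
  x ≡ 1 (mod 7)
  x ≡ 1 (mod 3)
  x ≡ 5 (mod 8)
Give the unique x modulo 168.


Moduli 7, 3, 8 are pairwise coprime; by CRT there is a unique solution modulo M = 7 · 3 · 8 = 168.
Solve pairwise, accumulating the modulus:
  Start with x ≡ 1 (mod 7).
  Combine with x ≡ 1 (mod 3): since gcd(7, 3) = 1, we get a unique residue mod 21.
    Write x = 1 + 7·t and substitute into x ≡ 1 (mod 3): 7·t ≡ 1 − 1 = 0 (mod 3).
    Reduce coefficients mod 3: 1·t ≡ 0 (mod 3).
    So t ≡ 0 (mod 3).
    Then x = 1 + 7·0 = 1, valid modulo lcm(7, 3) = 21: x ≡ 1 (mod 21).
  Combine with x ≡ 5 (mod 8): since gcd(21, 8) = 1, we get a unique residue mod 168.
    Write x = 1 + 21·t and substitute into x ≡ 5 (mod 8): 21·t ≡ 5 − 1 = 4 (mod 8).
    Reduce coefficients mod 8: 5·t ≡ 4 (mod 8).
    The inverse of 5 mod 8 is 5 (since 5·5 = 25 = 3·8 + 1), so t ≡ 5·4 = 20 ≡ 4 (mod 8).
    Then x = 1 + 21·4 = 85, valid modulo lcm(21, 8) = 168: x ≡ 85 (mod 168).
Verify: 85 mod 7 = 1 ✓, 85 mod 3 = 1 ✓, 85 mod 8 = 5 ✓.

x ≡ 85 (mod 168).


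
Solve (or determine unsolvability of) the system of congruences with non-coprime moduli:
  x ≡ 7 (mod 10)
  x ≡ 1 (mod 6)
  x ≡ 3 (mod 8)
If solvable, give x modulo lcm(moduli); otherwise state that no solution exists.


Moduli 10, 6, 8 are not pairwise coprime, so CRT works modulo lcm(m_i) when all pairwise compatibility conditions hold.
Pairwise compatibility: gcd(m_i, m_j) must divide a_i - a_j for every pair.
Merge one congruence at a time:
  Start: x ≡ 7 (mod 10).
  Combine with x ≡ 1 (mod 6): gcd(10, 6) = 2; 1 - 7 = -6, which IS divisible by 2, so compatible.
    Write x = 7 + 10·t and substitute into x ≡ 1 (mod 6): 10·t ≡ 1 − 7 = -6 (mod 6).
    Divide the congruence (and modulus) by g = 2: 5·t ≡ -3 (mod 3).
    Reduce coefficients mod 3: 2·t ≡ 0 (mod 3).
    The inverse of 2 mod 3 is 2 (since 2·2 = 4 = 1·3 + 1), so t ≡ 2·0 = 0 ≡ 0 (mod 3).
    Then x = 7 + 10·0 = 7, valid modulo lcm(10, 6) = 30: x ≡ 7 (mod 30).
  Combine with x ≡ 3 (mod 8): gcd(30, 8) = 2; 3 - 7 = -4, which IS divisible by 2, so compatible.
    Write x = 7 + 30·t and substitute into x ≡ 3 (mod 8): 30·t ≡ 3 − 7 = -4 (mod 8).
    Divide the congruence (and modulus) by g = 2: 15·t ≡ -2 (mod 4).
    Reduce coefficients mod 4: 3·t ≡ 2 (mod 4).
    The inverse of 3 mod 4 is 3 (since 3·3 = 9 = 2·4 + 1), so t ≡ 3·2 = 6 ≡ 2 (mod 4).
    Then x = 7 + 30·2 = 67, valid modulo lcm(30, 8) = 120: x ≡ 67 (mod 120).
Verify: 67 mod 10 = 7, 67 mod 6 = 1, 67 mod 8 = 3.

x ≡ 67 (mod 120).
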